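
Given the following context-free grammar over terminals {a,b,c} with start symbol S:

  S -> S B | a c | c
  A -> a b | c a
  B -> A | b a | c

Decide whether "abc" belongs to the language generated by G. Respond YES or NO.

Convert to CNF:
  S -> S B | T0 T2 | c
  A -> T0 T1 | T2 T0
  B -> T0 T1 | T1 T0 | T2 T0 | c
  T0 -> a
  T1 -> b
  T2 -> c

CYK table (by increasing span):
  [0..0]={T0}  "a"  orig:{}
  [1..1]={T1}  "b"  orig:{}
  [2..2]={B,S,T2}  "c"  orig:{B,S}
  [0..1]={A,B}  "ab"
  [1..2]=∅  "bc"
  [0..2]=∅  "abc"

S ∉ T[0,2] ⇒ NO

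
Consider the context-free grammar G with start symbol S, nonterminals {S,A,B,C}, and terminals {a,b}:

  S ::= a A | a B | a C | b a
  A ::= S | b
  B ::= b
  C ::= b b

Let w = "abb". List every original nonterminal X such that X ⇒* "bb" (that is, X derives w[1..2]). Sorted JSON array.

Convert to CNF:
  S -> T0 A | T0 B | T0 C | T1 T0
  A -> T0 A | T0 B | T0 C | T1 T0 | b
  B -> b
  C -> T1 T1
  T0 -> a
  T1 -> b

Fill CYK table bottom-up, restricted to cells inside w[1..2]:
  [1..1]={A,B,T1}  "b"  orig:{A,B}
  [2..2]={A,B,T1}  "b"  orig:{A,B}
  [1..2]={C}  "bb"

Original NTs in T[1,2] deriving "bb": ["C"]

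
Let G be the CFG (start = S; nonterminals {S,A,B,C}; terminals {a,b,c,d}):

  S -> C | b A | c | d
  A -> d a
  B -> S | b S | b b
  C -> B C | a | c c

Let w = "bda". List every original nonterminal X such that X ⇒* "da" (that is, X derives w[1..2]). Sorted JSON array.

Convert to CNF:
  S -> B C | T2 A | T3 T3 | a | c | d
  A -> T0 T1
  B -> B C | T2 A | T2 S | T2 T2 | T3 T3 | a | c | d
  C -> B C | T3 T3 | a
  T0 -> d
  T1 -> a
  T2 -> b
  T3 -> c

CYK fill (cells [i..j] with 1 ≤ i ≤ j ≤ 2 only):
  T[1,1] 'd' = {B,S,T0}  orig:{B,S}
  T[2,2] 'a' = {B,C,S,T1}  orig:{B,C,S}
  T[1,2] 'da' = {A,B,C,S}

Original NTs in T[1,2] deriving "da": ["A", "B", "C", "S"]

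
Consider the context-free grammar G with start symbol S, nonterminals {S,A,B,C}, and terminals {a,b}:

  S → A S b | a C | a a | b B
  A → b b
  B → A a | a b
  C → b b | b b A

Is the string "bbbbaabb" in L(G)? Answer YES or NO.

Convert to CNF:
  S -> A X3 | T0 B | T1 C | T1 T1
  A -> T0 T0
  B -> A T1 | T1 T0
  C -> T0 T0 | T0 X2
  T0 -> b
  T1 -> a
  X2 -> T0 A
  X3 -> S T0

CYK fill:
  T[0,0] 'b' = {T0}  orig:{}
  T[1,1] 'b' = {T0}  orig:{}
  T[2,2] 'b' = {T0}  orig:{}
  T[3,3] 'b' = {T0}  orig:{}
  T[4,4] 'a' = {T1}  orig:{}
  T[5,5] 'a' = {T1}  orig:{}
  T[6,6] 'b' = {T0}  orig:{}
  T[7,7] 'b' = {T0}  orig:{}
  T[0,1] 'bb' = {A,C}
  T[1,2] 'bb' = {A,C}
  T[2,3] 'bb' = {A,C}
  T[3,4] 'ba' = ∅
  T[4,5] 'aa' = {S}
  T[5,6] 'ab' = {B}
  T[6,7] 'bb' = {A,C}
  T[0,2] 'bbb' = {X2}  orig:{}
  T[1,3] 'bbb' = {X2}  orig:{}
  T[2,4] 'bba' = {B}
  T[3,5] 'baa' = ∅
  T[4,6] 'aab' = {X3}  orig:{}
  T[5,7] 'abb' = {S}
  T[0,3] 'bbbb' = {C}
  T[1,4] 'bbba' = {S}
  T[2,5] 'bbaa' = ∅
  T[3,6] 'baab' = ∅
  T[4,7] 'aabb' = ∅
  T[0,4] 'bbbba' = ∅
  T[1,5] 'bbbaa' = ∅
  T[2,6] 'bbaab' = {S}
  T[3,7] 'baabb' = ∅
  T[0,5] 'bbbbaa' = ∅
  T[1,6] 'bbbaab' = ∅
  T[2,7] 'bbaabb' = {X3}  orig:{}
  T[0,6] 'bbbbaab' = ∅
  T[1,7] 'bbbaabb' = ∅
  T[0,7] 'bbbbaabb' = {S}

S ∈ T[0,7] ⇒ YES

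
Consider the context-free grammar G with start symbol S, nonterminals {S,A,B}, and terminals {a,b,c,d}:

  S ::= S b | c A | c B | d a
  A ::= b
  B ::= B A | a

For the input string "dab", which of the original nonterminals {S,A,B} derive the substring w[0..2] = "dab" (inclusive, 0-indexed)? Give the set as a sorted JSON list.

Convert to CNF:
  S -> S T0 | T1 A | T1 B | T2 T3
  A -> b
  B -> B A | a
  T0 -> b
  T1 -> c
  T2 -> d
  T3 -> a

CYK fill (cells [i..j] with 0 ≤ i ≤ j ≤ 2 only):
  cell(0,0) d: {T2}  orig:{}
  cell(1,1) a: {B,T3}  orig:{B}
  cell(2,2) b: {A,T0}  orig:{A}
  cell(0,1) da: {S}
  cell(1,2) ab: {B}
  cell(0,2) dab: {S}

Original NTs in T[0,2] deriving "dab": ["S"]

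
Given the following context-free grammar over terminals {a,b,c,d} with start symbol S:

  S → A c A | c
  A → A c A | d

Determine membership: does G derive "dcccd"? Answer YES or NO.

Convert to CNF:
  S -> A X2 | c
  A -> A X1 | d
  T0 -> c
  X1 -> T0 A
  X2 -> T0 A

CYK table (by increasing span):
  T[0,0] 'd' = {A}
  T[1,1] 'c' = {S,T0}  orig:{S}
  T[2,2] 'c' = {S,T0}  orig:{S}
  T[3,3] 'c' = {S,T0}  orig:{S}
  T[4,4] 'd' = {A}
  T[0,1] 'dc' = ∅
  T[1,2] 'cc' = ∅
  T[2,3] 'cc' = ∅
  T[3,4] 'cd' = {X1,X2}  orig:{}
  T[0,2] 'dcc' = ∅
  T[1,3] 'ccc' = ∅
  T[2,4] 'ccd' = ∅
  T[0,3] 'dccc' = ∅
  T[1,4] 'cccd' = ∅
  T[0,4] 'dcccd' = ∅

S ∉ T[0,4] ⇒ NO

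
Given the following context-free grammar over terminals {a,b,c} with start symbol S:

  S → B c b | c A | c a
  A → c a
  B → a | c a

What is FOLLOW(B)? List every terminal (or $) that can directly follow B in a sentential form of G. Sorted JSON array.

FIRST iteration:
pass 1:
  A via A→c a: +{c}
  B via B→a: +{a}
  B via B→c a: +{c}
  S via S→B c b: +{a,c}
  S: {a,c}  A: {c}  B: {a,c}
pass 2: done
  S: {a,c}  A: {c}  B: {a,c}

FOLLOW iteration:
initialize: $ ∈ FOLLOW(S)
round 1:
  S→B c b: FOLLOW(B) ⊇ FIRST(c) = {c}; new: +{c}
  S→c A: FOLLOW(A) ⊇ FOLLOW(S) ⊇ {$}; new: +{$}
  FOLLOW(S)={$}  FOLLOW(A)={$}  FOLLOW(B)={c}
round 2: (stable)
  FOLLOW(S)={$}  FOLLOW(A)={$}  FOLLOW(B)={c}

FOLLOW(B) = ["c"]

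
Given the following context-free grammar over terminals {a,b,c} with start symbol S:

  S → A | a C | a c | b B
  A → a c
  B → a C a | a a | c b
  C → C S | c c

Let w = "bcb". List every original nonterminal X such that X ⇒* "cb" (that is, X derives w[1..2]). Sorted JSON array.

CNF form of G:
  S -> T0 C | T0 T1 | T2 B
  A -> T0 T1
  B -> T0 T0 | T0 X3 | T1 T2
  C -> C S | T1 T1
  T0 -> a
  T1 -> c
  T2 -> b
  X3 -> C T0

CYK fill, restricted to cells inside w[1..2]:
  T[1,1] 'c' = {T1}  orig:{}
  T[2,2] 'b' = {T2}  orig:{}
  T[1,2] 'cb' = {B}

Original NTs in T[1,2] deriving "cb": ["B"]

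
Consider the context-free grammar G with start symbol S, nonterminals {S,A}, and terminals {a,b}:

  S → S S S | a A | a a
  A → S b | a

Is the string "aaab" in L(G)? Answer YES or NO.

CNF form of G:
  S -> S X2 | T1 A | T1 T1
  A -> S T0 | a
  T0 -> b
  T1 -> a
  X2 -> S S

CYK fill:
  [0..0]={A,T1}  "a"  orig:{A}
  [1..1]={A,T1}  "a"  orig:{A}
  [2..2]={A,T1}  "a"  orig:{A}
  [3..3]={T0}  "b"  orig:{}
  [0..1]={S}  "aa"
  [1..2]={S}  "aa"
  [2..3]=∅  "ab"
  [0..2]=∅  "aaa"
  [1..3]={A}  "aab"
  [0..3]={S}  "aaab"

S ∈ T[0,3] ⇒ YES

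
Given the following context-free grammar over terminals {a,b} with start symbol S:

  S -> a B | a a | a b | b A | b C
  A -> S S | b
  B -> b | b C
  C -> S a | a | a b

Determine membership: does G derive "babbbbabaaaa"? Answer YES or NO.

CNF form of G:
  S -> T0 A | T0 C | T1 B | T1 T0 | T1 T1
  A -> S S | b
  B -> T0 C | b
  C -> S T1 | T1 T0 | a
  T0 -> b
  T1 -> a

CYK table (by increasing span):
  cell(0,0) b: {A,B,T0}  orig:{A,B}
  cell(1,1) a: {C,T1}  orig:{C}
  cell(2,2) b: {A,B,T0}  orig:{A,B}
  cell(3,3) b: {A,B,T0}  orig:{A,B}
  cell(4,4) b: {A,B,T0}  orig:{A,B}
  cell(5,5) b: {A,B,T0}  orig:{A,B}
  cell(6,6) a: {C,T1}  orig:{C}
  cell(7,7) b: {A,B,T0}  orig:{A,B}
  cell(8,8) a: {C,T1}  orig:{C}
  cell(9,9) a: {C,T1}  orig:{C}
  cell(10,10) a: {C,T1}  orig:{C}
  cell(11,11) a: {C,T1}  orig:{C}
  cell(0,1) ba: {B,S}
  cell(1,2) ab: {C,S}
  cell(2,3) bb: {S}
  cell(3,4) bb: {S}
  cell(4,5) bb: {S}
  cell(5,6) ba: {B,S}
  cell(6,7) ab: {C,S}
  cell(7,8) ba: {B,S}
  cell(8,9) aa: {S}
  cell(9,10) aa: {S}
  cell(10,11) aa: {S}
  cell(0,2) bab: {B,S}
  cell(1,3) abb: ∅
  cell(2,4) bbb: ∅
  cell(3,5) bbb: ∅
  cell(4,6) bba: {C}
  cell(5,7) bab: {B,S}
  cell(6,8) aba: {C,S}
  cell(7,9) baa: {C}
  cell(8,10) aaa: {C}
  cell(9,11) aaa: {C}
  cell(0,3) babb: {A}
  cell(1,4) abbb: {A}
  cell(2,5) bbbb: {A}
  cell(3,6) bbba: {A,B,S}
  cell(4,7) bbab: {A}
  cell(5,8) baba: {A,B,C,S}
  cell(6,9) abaa: {A,C}
  cell(7,10) baaa: {A,B,S}
  cell(8,11) aaaa: {A}
  cell(0,4) babbb: {A,S}
  cell(1,5) abbbb: ∅
  cell(2,6) bbbba: {S}
  cell(3,7) bbbab: {A,S}
  cell(4,8) bbaba: {A,B,S}
  cell(5,9) babaa: {A,B,C,S}
  cell(6,10) abaaa: {A,S}
  cell(7,11) baaaa: {C,S}
  cell(0,5) babbbb: ∅
  cell(1,6) abbbba: {A}
  cell(2,7) bbbbab: {S}
  cell(3,8) bbbaba: {A,C,S}
  cell(4,9) bbabaa: {B,C,S}
  cell(5,10) babaaa: {A,C,S}
  cell(6,11) abaaaa: {C}
  cell(0,6) babbbba: {A,S}
  cell(1,7) abbbbab: {A}
  cell(2,8) bbbbaba: {A,B,C,S}
  cell(3,9) bbbabaa: {A,B,C,S}
  cell(4,10) bbabaaa: {A,B,C,S}
  cell(5,11) babaaaa: {A,B,C,S}
  cell(0,7) babbbbab: {A,S}
  cell(1,8) abbbbaba: {A,S}
  cell(2,9) bbbbabaa: {A,B,C,S}
  cell(3,10) bbbabaaa: {A,B,C,S}
  cell(4,11) bbabaaaa: {A,B,C,S}
  cell(0,8) babbbbaba: {A,C,S}
  cell(1,9) abbbbabaa: {A,C,S}
  cell(2,10) bbbbabaaa: {A,B,C,S}
  cell(3,11) bbbabaaaa: {A,B,C,S}
  cell(0,9) babbbbabaa: {A,B,C,S}
  cell(1,10) abbbbabaaa: {A,C,S}
  cell(2,11) bbbbabaaaa: {A,B,C,S}
  cell(0,10) babbbbabaaa: {A,B,C,S}
  cell(1,11) abbbbabaaaa: {A,C,S}
  cell(0,11) babbbbabaaaa: {A,B,C,S}

S ∈ T[0,11] ⇒ YES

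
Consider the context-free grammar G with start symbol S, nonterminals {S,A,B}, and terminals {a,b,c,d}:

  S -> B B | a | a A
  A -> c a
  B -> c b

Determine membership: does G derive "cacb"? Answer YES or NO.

CNF form of G:
  S -> B B | T1 A | a
  A -> T0 T1
  B -> T0 T2
  T0 -> c
  T1 -> a
  T2 -> b

Fill CYK table bottom-up:
  T[0,0] 'c' = {T0}  orig:{}
  T[1,1] 'a' = {S,T1}  orig:{S}
  T[2,2] 'c' = {T0}  orig:{}
  T[3,3] 'b' = {T2}  orig:{}
  T[0,1] 'ca' = {A}
  T[1,2] 'ac' = ∅
  T[2,3] 'cb' = {B}
  T[0,2] 'cac' = ∅
  T[1,3] 'acb' = ∅
  T[0,3] 'cacb' = ∅

S ∉ T[0,3] ⇒ NO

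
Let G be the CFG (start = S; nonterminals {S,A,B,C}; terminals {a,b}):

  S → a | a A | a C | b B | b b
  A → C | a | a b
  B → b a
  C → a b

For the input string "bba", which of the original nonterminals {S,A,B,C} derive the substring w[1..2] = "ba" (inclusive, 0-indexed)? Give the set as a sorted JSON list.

CNF form of G:
  S -> T0 A | T0 C | T1 B | T1 T1 | a
  A -> T0 T1 | a
  B -> T1 T0
  C -> T0 T1
  T0 -> a
  T1 -> b

CYK fill (cells [i..j] with 1 ≤ i ≤ j ≤ 2 only):
  [1..1]={T1}  "b"  orig:{}
  [2..2]={A,S,T0}  "a"  orig:{A,S}
  [1..2]={B}  "ba"

Original NTs in T[1,2] deriving "ba": ["B"]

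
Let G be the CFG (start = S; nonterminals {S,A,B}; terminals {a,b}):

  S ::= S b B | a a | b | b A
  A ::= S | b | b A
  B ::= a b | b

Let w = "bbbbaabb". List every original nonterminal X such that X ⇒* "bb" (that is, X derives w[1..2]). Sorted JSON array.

Convert to CNF:
  S -> S X3 | T0 A | T1 T1 | b
  A -> S X2 | T0 A | T1 T1 | b
  B -> T1 T0 | b
  T0 -> b
  T1 -> a
  X2 -> T0 B
  X3 -> T0 B

Fill CYK table bottom-up — only the sub-triangle for w[1..2]:
  T[1,1] 'b' = {A,B,S,T0}  orig:{A,B,S}
  T[2,2] 'b' = {A,B,S,T0}  orig:{A,B,S}
  T[1,2] 'bb' = {A,S,X2,X3}  orig:{A,S}

Original NTs in T[1,2] deriving "bb": ["A", "S"]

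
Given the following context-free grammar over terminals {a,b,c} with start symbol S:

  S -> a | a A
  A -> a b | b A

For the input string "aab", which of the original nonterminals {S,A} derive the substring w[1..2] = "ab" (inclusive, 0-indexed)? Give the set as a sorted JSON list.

Convert to CNF:
  S -> T0 A | a
  A -> T0 T1 | T1 A
  T0 -> a
  T1 -> b

CYK table (by increasing span) (cells [i..j] with 1 ≤ i ≤ j ≤ 2 only):
  cell(1,1) a: {S,T0}  orig:{S}
  cell(2,2) b: {T1}  orig:{}
  cell(1,2) ab: {A}

Original NTs in T[1,2] deriving "ab": ["A"]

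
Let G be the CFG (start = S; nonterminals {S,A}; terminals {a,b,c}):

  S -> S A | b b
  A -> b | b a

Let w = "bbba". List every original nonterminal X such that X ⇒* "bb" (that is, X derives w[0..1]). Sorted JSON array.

CNF form of G:
  S -> S A | T0 T0
  A -> T0 T1 | b
  T0 -> b
  T1 -> a

CYK fill (cells [i..j] with 0 ≤ i ≤ j ≤ 1 only):
  [0..0]={A,T0}  "b"  orig:{A}
  [1..1]={A,T0}  "b"  orig:{A}
  [0..1]={S}  "bb"

Original NTs in T[0,1] deriving "bb": ["S"]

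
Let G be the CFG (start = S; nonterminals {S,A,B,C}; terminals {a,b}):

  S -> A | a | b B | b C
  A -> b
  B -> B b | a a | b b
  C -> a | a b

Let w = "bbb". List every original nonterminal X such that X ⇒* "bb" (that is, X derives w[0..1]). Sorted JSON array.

Convert to CNF:
  S -> T0 B | T0 C | a | b
  A -> b
  B -> B T0 | T0 T0 | T1 T1
  C -> T1 T0 | a
  T0 -> b
  T1 -> a

Fill CYK table bottom-up, restricted to cells inside w[0..1]:
  T[0,0] 'b' = {A,S,T0}  orig:{A,S}
  T[1,1] 'b' = {A,S,T0}  orig:{A,S}
  T[0,1] 'bb' = {B}

Original NTs in T[0,1] deriving "bb": ["B"]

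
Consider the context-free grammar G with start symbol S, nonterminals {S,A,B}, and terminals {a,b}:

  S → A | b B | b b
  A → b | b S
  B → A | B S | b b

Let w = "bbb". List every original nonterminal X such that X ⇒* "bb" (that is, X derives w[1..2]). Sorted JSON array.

CNF form of G:
  S -> T0 B | T0 S | T0 T0 | b
  A -> T0 S | b
  B -> B S | T0 S | T0 T0 | b
  T0 -> b

CYK fill, restricted to cells inside w[1..2]:
  [1..1]={A,B,S,T0}  "b"  orig:{A,B,S}
  [2..2]={A,B,S,T0}  "b"  orig:{A,B,S}
  [1..2]={A,B,S}  "bb"

Original NTs in T[1,2] deriving "bb": ["A", "B", "S"]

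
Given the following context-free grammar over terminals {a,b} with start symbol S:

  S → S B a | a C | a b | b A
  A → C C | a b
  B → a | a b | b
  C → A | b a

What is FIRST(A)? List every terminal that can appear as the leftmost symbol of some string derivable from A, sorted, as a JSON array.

FIRST sets, iterate to fixpoint:
iter 1:
  A via A→a b: +{a}
  B via B→a: +{a}
  B via B→b: +{b}
  C via C→A: +{a}
  C via C→b a: +{b}
  S via S→a C: +{a}
  S via S→b A: +{b}
  FIRST(S)={a,b}  FIRST(A)={a}  FIRST(B)={a,b}  FIRST(C)={a,b}
iter 2:
  A via A→C C: +{b}
  FIRST(S)={a,b}  FIRST(A)={a,b}  FIRST(B)={a,b}  FIRST(C)={a,b}
iter 3: (stable)
  FIRST(S)={a,b}  FIRST(A)={a,b}  FIRST(B)={a,b}  FIRST(C)={a,b}

FIRST(A) = ["a", "b"]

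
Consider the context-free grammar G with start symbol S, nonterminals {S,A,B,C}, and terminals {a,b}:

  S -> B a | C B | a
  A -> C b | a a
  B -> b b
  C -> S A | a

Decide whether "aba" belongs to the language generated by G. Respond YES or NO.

CNF form of G:
  S -> B T1 | C B | a
  A -> C T0 | T1 T1
  B -> T0 T0
  C -> S A | a
  T0 -> b
  T1 -> a

CYK table (by increasing span):
  cell(0,0) a: {C,S,T1}  orig:{C,S}
  cell(1,1) b: {T0}  orig:{}
  cell(2,2) a: {C,S,T1}  orig:{C,S}
  cell(0,1) ab: {A}
  cell(1,2) ba: ∅
  cell(0,2) aba: ∅

S ∉ T[0,2] ⇒ NO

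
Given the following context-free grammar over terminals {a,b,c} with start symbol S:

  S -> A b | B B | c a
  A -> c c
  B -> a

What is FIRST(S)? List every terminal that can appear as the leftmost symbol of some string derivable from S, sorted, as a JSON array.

Compute FIRST by fixpoint:
[1]
  A via A→c c: +{c}
  B via B→a: +{a}
  S via S→A b: +{c}
  S via S→B B: +{a}
  S: {a,c}  A: {c}  B: {a}
[2] done
  S: {a,c}  A: {c}  B: {a}

FIRST(S) = ["a", "c"]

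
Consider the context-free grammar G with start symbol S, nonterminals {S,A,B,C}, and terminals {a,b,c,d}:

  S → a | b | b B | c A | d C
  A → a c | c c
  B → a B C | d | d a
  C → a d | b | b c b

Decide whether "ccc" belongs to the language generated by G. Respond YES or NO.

CNF form of G:
  S -> T1 A | T2 C | T3 B | a | b
  A -> T0 T1 | T1 T1
  B -> T0 X4 | T2 T0 | d
  C -> T0 T2 | T3 X5 | b
  T0 -> a
  T1 -> c
  T2 -> d
  T3 -> b
  X4 -> B C
  X5 -> T1 T3

Fill CYK table bottom-up:
  T[0,0] 'c' = {T1}  orig:{}
  T[1,1] 'c' = {T1}  orig:{}
  T[2,2] 'c' = {T1}  orig:{}
  T[0,1] 'cc' = {A}
  T[1,2] 'cc' = {A}
  T[0,2] 'ccc' = {S}

S ∈ T[0,2] ⇒ YES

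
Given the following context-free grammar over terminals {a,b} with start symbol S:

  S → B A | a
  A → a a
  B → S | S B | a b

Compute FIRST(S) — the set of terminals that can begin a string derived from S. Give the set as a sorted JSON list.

FIRST iteration:
pass 1:
  A via A→a a: +{a}
  B via B→a b: +{a}
  S via S→B A: +{a}
  S: {a}  A: {a}  B: {a}
pass 2: — fixpoint
  S: {a}  A: {a}  B: {a}

FIRST(S) = ["a"]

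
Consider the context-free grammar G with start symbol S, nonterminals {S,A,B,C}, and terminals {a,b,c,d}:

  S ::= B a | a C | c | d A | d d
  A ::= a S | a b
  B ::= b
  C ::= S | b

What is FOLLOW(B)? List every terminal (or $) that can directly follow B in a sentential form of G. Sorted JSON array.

FIRST iteration:
[1]
  A via A→a S: +{a}
  B via B→b: +{b}
  C via C→b: +{b}
  S via S→B a: +{b}
  S via S→a C: +{a}
  S via S→c: +{c}
  S via S→d A: +{d}
  FIRST[S]={a,b,c,d}  FIRST[A]={a}  FIRST[B]={b}  FIRST[C]={b}
[2]
  C via C→S: +{a,c,d}
  FIRST[S]={a,b,c,d}  FIRST[A]={a}  FIRST[B]={b}  FIRST[C]={a,b,c,d}
[3] (no change)
  FIRST[S]={a,b,c,d}  FIRST[A]={a}  FIRST[B]={b}  FIRST[C]={a,b,c,d}

FOLLOW iteration:
initialize: $ ∈ FOLLOW(S)
[1]
  S→B a: FOLLOW(B) ⊇ FIRST(a) = {a}; new: +{a}
  S→a C: FOLLOW(C) ⊇ FOLLOW(S) ⊇ {$}; new: +{$}
  S→d A: FOLLOW(A) ⊇ FOLLOW(S) ⊇ {$}; new: +{$}
  FOLLOW[S]={$}  FOLLOW[A]={$}  FOLLOW[B]={a}  FOLLOW[C]={$}
[2] (stable)
  FOLLOW[S]={$}  FOLLOW[A]={$}  FOLLOW[B]={a}  FOLLOW[C]={$}

FOLLOW(B) = ["a"]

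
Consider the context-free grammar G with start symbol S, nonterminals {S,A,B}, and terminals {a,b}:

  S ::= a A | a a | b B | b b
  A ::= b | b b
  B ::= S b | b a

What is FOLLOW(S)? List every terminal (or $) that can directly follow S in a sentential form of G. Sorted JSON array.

FIRST sets, iterate to fixpoint:
[1]
  A via A→b: +{b}
  B via B→b a: +{b}
  S via S→a A: +{a}
  S via S→b B: +{b}
  FIRST[S]={a,b}  FIRST[A]={b}  FIRST[B]={b}
[2]
  B via B→S b: +{a}
  FIRST[S]={a,b}  FIRST[A]={b}  FIRST[B]={a,b}
[3] — fixpoint
  FIRST[S]={a,b}  FIRST[A]={b}  FIRST[B]={a,b}

Compute FOLLOW by fixpoint:
FOLLOW(S) := {$}
pass 1:
  B→S b: FOLLOW(S) ⊇ FIRST(b) = {b}; new: +{b}
  S→a A: FOLLOW(A) ⊇ FOLLOW(S) ⊇ {$,b}; new: +{$,b}
  S→b B: FOLLOW(B) ⊇ FOLLOW(S) ⊇ {$,b}; new: +{$,b}
  S: {$,b}  A: {$,b}  B: {$,b}
pass 2: (stable)
  S: {$,b}  A: {$,b}  B: {$,b}

FOLLOW(S) = ["$", "b"]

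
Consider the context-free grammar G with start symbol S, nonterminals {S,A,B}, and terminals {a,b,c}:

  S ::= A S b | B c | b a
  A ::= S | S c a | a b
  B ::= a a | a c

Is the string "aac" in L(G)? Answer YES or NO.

Convert to CNF:
  S -> A X5 | B T1 | T0 T2
  A -> A X3 | B T1 | S X4 | T0 T2 | T2 T0
  B -> T2 T1 | T2 T2
  T0 -> b
  T1 -> c
  T2 -> a
  X3 -> S T0
  X4 -> T1 T2
  X5 -> S T0

Fill CYK table bottom-up:
  [0..0]={T2}  "a"  orig:{}
  [1..1]={T2}  "a"  orig:{}
  [2..2]={T1}  "c"  orig:{}
  [0..1]={B}  "aa"
  [1..2]={B}  "ac"
  [0..2]={A,S}  "aac"

S ∈ T[0,2] ⇒ YES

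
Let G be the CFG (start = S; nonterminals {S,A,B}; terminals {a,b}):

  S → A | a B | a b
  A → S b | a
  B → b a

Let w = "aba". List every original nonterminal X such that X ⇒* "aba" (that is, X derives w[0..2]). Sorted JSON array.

Convert to CNF:
  S -> S T0 | T1 B | T1 T0 | a
  A -> S T0 | a
  B -> T0 T1
  T0 -> b
  T1 -> a

CYK fill, restricted to cells inside w[0..2]:
  [0..0]={A,S,T1}  "a"  orig:{A,S}
  [1..1]={T0}  "b"  orig:{}
  [2..2]={A,S,T1}  "a"  orig:{A,S}
  [0..1]={A,S}  "ab"
  [1..2]={B}  "ba"
  [0..2]={S}  "aba"

Original NTs in T[0,2] deriving "aba": ["S"]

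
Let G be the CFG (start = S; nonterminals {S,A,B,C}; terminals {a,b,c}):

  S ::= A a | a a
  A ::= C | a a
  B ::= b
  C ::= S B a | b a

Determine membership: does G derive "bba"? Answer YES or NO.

CNF form of G:
  S -> A T0 | T0 T0
  A -> S X2 | T0 T0 | T1 T0
  B -> b
  C -> S X3 | T1 T0
  T0 -> a
  T1 -> b
  X2 -> B T0
  X3 -> B T0

CYK table (by increasing span):
  [0..0]={B,T1}  "b"  orig:{B}
  [1..1]={B,T1}  "b"  orig:{B}
  [2..2]={T0}  "a"  orig:{}
  [0..1]=∅  "bb"
  [1..2]={A,C,X2,X3}  "ba"  orig:{A,C}
  [0..2]=∅  "bba"

S ∉ T[0,2] ⇒ NO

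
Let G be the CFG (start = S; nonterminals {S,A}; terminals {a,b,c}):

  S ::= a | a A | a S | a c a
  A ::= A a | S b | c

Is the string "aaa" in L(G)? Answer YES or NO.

Convert to CNF:
  S -> T0 A | T0 S | T0 X3 | a
  A -> A T0 | S T1 | c
  T0 -> a
  T1 -> b
  T2 -> c
  X3 -> T2 T0

Fill CYK table bottom-up:
  [0..0]={S,T0}  "a"  orig:{S}
  [1..1]={S,T0}  "a"  orig:{S}
  [2..2]={S,T0}  "a"  orig:{S}
  [0..1]={S}  "aa"
  [1..2]={S}  "aa"
  [0..2]={S}  "aaa"

S ∈ T[0,2] ⇒ YES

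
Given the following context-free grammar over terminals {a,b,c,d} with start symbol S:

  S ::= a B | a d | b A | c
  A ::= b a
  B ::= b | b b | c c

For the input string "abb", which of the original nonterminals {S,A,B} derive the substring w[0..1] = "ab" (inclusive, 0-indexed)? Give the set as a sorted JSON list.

CNF form of G:
  S -> T0 A | T1 B | T1 T3 | c
  A -> T0 T1
  B -> T0 T0 | T2 T2 | b
  T0 -> b
  T1 -> a
  T2 -> c
  T3 -> d

CYK fill — only the sub-triangle for w[0..1]:
  [0..0]={T1}  "a"  orig:{}
  [1..1]={B,T0}  "b"  orig:{B}
  [0..1]={S}  "ab"

Original NTs in T[0,1] deriving "ab": ["S"]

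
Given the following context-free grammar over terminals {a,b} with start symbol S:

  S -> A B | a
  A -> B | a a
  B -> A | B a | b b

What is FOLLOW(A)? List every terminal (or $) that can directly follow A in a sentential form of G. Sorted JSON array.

Compute FIRST by fixpoint:
pass 1:
  A via A→a a: +{a}
  B via B→A: +{a}
  B via B→b b: +{b}
  S via S→A B: +{a}
  FIRST(S)={a}  FIRST(A)={a}  FIRST(B)={a,b}
pass 2:
  A via A→B: +{b}
  S via S→A B: +{b}
  FIRST(S)={a,b}  FIRST(A)={a,b}  FIRST(B)={a,b}
pass 3: done
  FIRST(S)={a,b}  FIRST(A)={a,b}  FIRST(B)={a,b}

FOLLOW sets:
seed FOLLOW(S) with $
[1]
  B→B a: FOLLOW(B) ⊇ FIRST(a) = {a}; new: +{a}
  S→A B: FOLLOW(A) ⊇ FIRST(B) = {a,b}; new: +{a,b}
  S→A B: FOLLOW(B) ⊇ FOLLOW(S) ⊇ {$}; new: +{$}
  S: {$}  A: {a,b}  B: {$,a}
[2]
  A→B: FOLLOW(B) ⊇ FOLLOW(A) ⊇ {a,b}; new: +{b}
  B→A: FOLLOW(A) ⊇ FOLLOW(B) ⊇ {$,a,b}; new: +{$}
  S: {$}  A: {$,a,b}  B: {$,a,b}
[3] (no change)
  S: {$}  A: {$,a,b}  B: {$,a,b}

FOLLOW(A) = ["$", "a", "b"]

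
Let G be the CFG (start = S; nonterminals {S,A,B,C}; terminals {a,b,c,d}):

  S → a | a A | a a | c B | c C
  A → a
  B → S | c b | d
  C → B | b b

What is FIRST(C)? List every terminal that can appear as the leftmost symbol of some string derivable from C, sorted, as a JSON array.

Compute FIRST by fixpoint:
iter 1:
  A via A→a: +{a}
  B via B→c b: +{c}
  B via B→d: +{d}
  C via C→B: +{c,d}
  C via C→b b: +{b}
  S via S→a: +{a}
  S via S→c B: +{c}
  FIRST(S)={a,c}  FIRST(A)={a}  FIRST(B)={c,d}  FIRST(C)={b,c,d}
iter 2:
  B via B→S: +{a}
  C via C→B: +{a}
  FIRST(S)={a,c}  FIRST(A)={a}  FIRST(B)={a,c,d}  FIRST(C)={a,b,c,d}
iter 3: done
  FIRST(S)={a,c}  FIRST(A)={a}  FIRST(B)={a,c,d}  FIRST(C)={a,b,c,d}

FIRST(C) = ["a", "b", "c", "d"]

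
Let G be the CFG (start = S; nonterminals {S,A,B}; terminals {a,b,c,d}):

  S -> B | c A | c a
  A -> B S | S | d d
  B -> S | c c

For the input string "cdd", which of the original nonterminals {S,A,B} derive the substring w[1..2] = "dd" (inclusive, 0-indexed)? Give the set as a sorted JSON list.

CNF form of G:
  S -> T0 A | T0 T0 | T0 T1
  A -> B S | T0 A | T0 T0 | T0 T1 | T2 T2
  B -> T0 A | T0 T0 | T0 T1
  T0 -> c
  T1 -> a
  T2 -> d

CYK fill — only the sub-triangle for w[1..2]:
  cell(1,1) d: {T2}  orig:{}
  cell(2,2) d: {T2}  orig:{}
  cell(1,2) dd: {A}

Original NTs in T[1,2] deriving "dd": ["A"]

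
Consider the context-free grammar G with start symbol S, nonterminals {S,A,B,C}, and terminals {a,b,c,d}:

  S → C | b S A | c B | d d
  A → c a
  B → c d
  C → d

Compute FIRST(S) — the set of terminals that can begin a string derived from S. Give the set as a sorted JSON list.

FIRST sets, iterate to fixpoint:
pass 1:
  A via A→c a: +{c}
  B via B→c d: +{c}
  C via C→d: +{d}
  S via S→C: +{d}
  S via S→b S A: +{b}
  S via S→c B: +{c}
  FIRST(S)={b,c,d}  FIRST(A)={c}  FIRST(B)={c}  FIRST(C)={d}
pass 2: (stable)
  FIRST(S)={b,c,d}  FIRST(A)={c}  FIRST(B)={c}  FIRST(C)={d}

FIRST(S) = ["b", "c", "d"]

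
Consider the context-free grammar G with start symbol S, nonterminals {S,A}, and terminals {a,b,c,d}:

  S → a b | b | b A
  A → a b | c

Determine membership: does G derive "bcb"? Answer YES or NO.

CNF form of G:
  S -> T0 T1 | T1 A | b
  A -> T0 T1 | c
  T0 -> a
  T1 -> b

CYK table (by increasing span):
  T[0,0] 'b' = {S,T1}  orig:{S}
  T[1,1] 'c' = {A}
  T[2,2] 'b' = {S,T1}  orig:{S}
  T[0,1] 'bc' = {S}
  T[1,2] 'cb' = ∅
  T[0,2] 'bcb' = ∅

S ∉ T[0,2] ⇒ NO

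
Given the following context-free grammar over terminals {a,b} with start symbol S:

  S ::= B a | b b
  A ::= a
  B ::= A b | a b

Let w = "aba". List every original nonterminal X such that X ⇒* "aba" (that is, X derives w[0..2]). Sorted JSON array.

CNF form of G:
  S -> B T1 | T0 T0
  A -> a
  B -> A T0 | T1 T0
  T0 -> b
  T1 -> a

CYK fill — only the sub-triangle for w[0..2]:
  [0..0]={A,T1}  "a"  orig:{A}
  [1..1]={T0}  "b"  orig:{}
  [2..2]={A,T1}  "a"  orig:{A}
  [0..1]={B}  "ab"
  [1..2]=∅  "ba"
  [0..2]={S}  "aba"

Original NTs in T[0,2] deriving "aba": ["S"]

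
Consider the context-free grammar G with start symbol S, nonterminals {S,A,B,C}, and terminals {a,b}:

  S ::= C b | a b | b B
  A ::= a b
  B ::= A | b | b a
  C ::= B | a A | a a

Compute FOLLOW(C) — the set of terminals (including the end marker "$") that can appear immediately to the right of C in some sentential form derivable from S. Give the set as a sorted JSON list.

FIRST sets, iterate to fixpoint:
iter 1:
  A via A→a b: +{a}
  B via B→A: +{a}
  B via B→b: +{b}
  C via C→B: +{a,b}
  S via S→C b: +{a,b}
  S: {a,b}  A: {a}  B: {a,b}  C: {a,b}
iter 2: (no change)
  S: {a,b}  A: {a}  B: {a,b}  C: {a,b}

FOLLOW iteration:
initialize: $ ∈ FOLLOW(S)
iter 1:
  S→C b: FOLLOW(C) ⊇ FIRST(b) = {b}; new: +{b}
  S→b B: FOLLOW(B) ⊇ FOLLOW(S) ⊇ {$}; new: +{$}
  FOLLOW[S]={$}  FOLLOW[A]={}  FOLLOW[B]={$}  FOLLOW[C]={b}
iter 2:
  B→A: FOLLOW(A) ⊇ FOLLOW(B) ⊇ {$}; new: +{$}
  C→B: FOLLOW(B) ⊇ FOLLOW(C) ⊇ {b}; new: +{b}
  C→a A: FOLLOW(A) ⊇ FOLLOW(C) ⊇ {b}; new: +{b}
  FOLLOW[S]={$}  FOLLOW[A]={$,b}  FOLLOW[B]={$,b}  FOLLOW[C]={b}
iter 3: — fixpoint
  FOLLOW[S]={$}  FOLLOW[A]={$,b}  FOLLOW[B]={$,b}  FOLLOW[C]={b}

FOLLOW(C) = ["b"]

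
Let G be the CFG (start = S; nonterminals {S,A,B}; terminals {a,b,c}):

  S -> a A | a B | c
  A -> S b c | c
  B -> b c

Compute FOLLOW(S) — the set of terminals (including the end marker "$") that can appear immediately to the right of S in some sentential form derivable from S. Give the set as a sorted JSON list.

FIRST iteration:
round 1:
  A via A→c: +{c}
  B via B→b c: +{b}
  S via S→a A: +{a}
  S via S→c: +{c}
  FIRST(S)={a,c}  FIRST(A)={c}  FIRST(B)={b}
round 2:
  A via A→S b c: +{a}
  FIRST(S)={a,c}  FIRST(A)={a,c}  FIRST(B)={b}
round 3: — fixpoint
  FIRST(S)={a,c}  FIRST(A)={a,c}  FIRST(B)={b}

FOLLOW sets:
seed FOLLOW(S) with $
[1]
  A→S b c: FOLLOW(S) ⊇ FIRST(b) = {b}; new: +{b}
  S→a A: FOLLOW(A) ⊇ FOLLOW(S) ⊇ {$,b}; new: +{$,b}
  S→a B: FOLLOW(B) ⊇ FOLLOW(S) ⊇ {$,b}; new: +{$,b}
  FOLLOW(S)={$,b}  FOLLOW(A)={$,b}  FOLLOW(B)={$,b}
[2] — fixpoint
  FOLLOW(S)={$,b}  FOLLOW(A)={$,b}  FOLLOW(B)={$,b}

FOLLOW(S) = ["$", "b"]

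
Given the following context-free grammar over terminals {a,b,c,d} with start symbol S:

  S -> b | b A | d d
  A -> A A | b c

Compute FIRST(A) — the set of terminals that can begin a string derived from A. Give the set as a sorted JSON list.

Compute FIRST by fixpoint:
iter 1:
  A via A→b c: +{b}
  S via S→b: +{b}
  S via S→d d: +{d}
  FIRST(S)={b,d}  FIRST(A)={b}
iter 2: done
  FIRST(S)={b,d}  FIRST(A)={b}

FIRST(A) = ["b"]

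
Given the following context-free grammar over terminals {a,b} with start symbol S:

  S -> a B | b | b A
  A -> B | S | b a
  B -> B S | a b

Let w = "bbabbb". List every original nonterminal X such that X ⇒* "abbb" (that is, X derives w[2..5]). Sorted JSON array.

Convert to CNF:
  S -> T0 B | T1 A | b
  A -> B S | T0 B | T0 T1 | T1 A | T1 T0 | b
  B -> B S | T0 T1
  T0 -> a
  T1 -> b

CYK fill (cells [i..j] with 2 ≤ i ≤ j ≤ 5 only):
  cell(2,2) a: {T0}  orig:{}
  cell(3,3) b: {A,S,T1}  orig:{A,S}
  cell(4,4) b: {A,S,T1}  orig:{A,S}
  cell(5,5) b: {A,S,T1}  orig:{A,S}
  cell(2,3) ab: {A,B}
  cell(3,4) bb: {A,S}
  cell(4,5) bb: {A,S}
  cell(2,4) abb: {A,B}
  cell(3,5) bbb: {A,S}
  cell(2,5) abbb: {A,B}

Original NTs in T[2,5] deriving "abbb": ["A", "B"]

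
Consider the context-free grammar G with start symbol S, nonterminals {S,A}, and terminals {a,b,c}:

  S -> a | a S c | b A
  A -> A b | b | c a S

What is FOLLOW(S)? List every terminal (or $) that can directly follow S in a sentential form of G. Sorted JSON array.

FIRST sets, iterate to fixpoint:
iter 1:
  A via A→b: +{b}
  A via A→c a S: +{c}
  S via S→a: +{a}
  S via S→b A: +{b}
  FIRST(S)={a,b}  FIRST(A)={b,c}
iter 2: (stable)
  FIRST(S)={a,b}  FIRST(A)={b,c}

FOLLOW iteration:
seed FOLLOW(S) with $
iter 1:
  A→A b: FOLLOW(A) ⊇ FIRST(b) = {b}; new: +{b}
  A→c a S: FOLLOW(S) ⊇ FOLLOW(A) ⊇ {b}; new: +{b}
  S→a S c: FOLLOW(S) ⊇ FIRST(c) = {c}; new: +{c}
  S→b A: FOLLOW(A) ⊇ FOLLOW(S) ⊇ {$,b,c}; new: +{$,c}
  FOLLOW[S]={$,b,c}  FOLLOW[A]={$,b,c}
iter 2: (no change)
  FOLLOW[S]={$,b,c}  FOLLOW[A]={$,b,c}

FOLLOW(S) = ["$", "b", "c"]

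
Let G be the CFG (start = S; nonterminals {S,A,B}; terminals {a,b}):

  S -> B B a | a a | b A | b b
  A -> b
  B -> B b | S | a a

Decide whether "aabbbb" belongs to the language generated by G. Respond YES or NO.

Convert to CNF:
  S -> B X3 | T0 T0 | T1 A | T1 T1
  A -> b
  B -> B T1 | B X2 | T0 T0 | T1 A | T1 T1
  T0 -> a
  T1 -> b
  X2 -> B T0
  X3 -> B T0

Fill CYK table bottom-up:
  cell(0,0) a: {T0}  orig:{}
  cell(1,1) a: {T0}  orig:{}
  cell(2,2) b: {A,T1}  orig:{A}
  cell(3,3) b: {A,T1}  orig:{A}
  cell(4,4) b: {A,T1}  orig:{A}
  cell(5,5) b: {A,T1}  orig:{A}
  cell(0,1) aa: {B,S}
  cell(1,2) ab: ∅
  cell(2,3) bb: {B,S}
  cell(3,4) bb: {B,S}
  cell(4,5) bb: {B,S}
  cell(0,2) aab: {B}
  cell(1,3) abb: ∅
  cell(2,4) bbb: {B}
  cell(3,5) bbb: {B}
  cell(0,3) aabb: {B}
  cell(1,4) abbb: ∅
  cell(2,5) bbbb: {B}
  cell(0,4) aabbb: {B}
  cell(1,5) abbbb: ∅
  cell(0,5) aabbbb: {B}

S ∉ T[0,5] ⇒ NO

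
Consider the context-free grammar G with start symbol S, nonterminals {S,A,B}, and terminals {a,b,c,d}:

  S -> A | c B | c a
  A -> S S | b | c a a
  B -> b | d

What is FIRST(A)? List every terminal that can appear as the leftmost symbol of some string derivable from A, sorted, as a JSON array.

FIRST sets, iterate to fixpoint:
iter 1:
  A via A→b: +{b}
  A via A→c a a: +{c}
  B via B→b: +{b}
  B via B→d: +{d}
  S via S→A: +{b,c}
  S: {b,c}  A: {b,c}  B: {b,d}
iter 2: done
  S: {b,c}  A: {b,c}  B: {b,d}

FIRST(A) = ["b", "c"]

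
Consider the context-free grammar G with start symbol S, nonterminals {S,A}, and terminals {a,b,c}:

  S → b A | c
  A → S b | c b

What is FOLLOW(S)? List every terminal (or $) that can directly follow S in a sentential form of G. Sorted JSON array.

FIRST iteration:
iter 1:
  A via A→c b: +{c}
  S via S→b A: +{b}
  S via S→c: +{c}
  FIRST[S]={b,c}  FIRST[A]={c}
iter 2:
  A via A→S b: +{b}
  FIRST[S]={b,c}  FIRST[A]={b,c}
iter 3: (stable)
  FIRST[S]={b,c}  FIRST[A]={b,c}

Compute FOLLOW by fixpoint:
initialize: $ ∈ FOLLOW(S)
[1]
  A→S b: FOLLOW(S) ⊇ FIRST(b) = {b}; new: +{b}
  S→b A: FOLLOW(A) ⊇ FOLLOW(S) ⊇ {$,b}; new: +{$,b}
  FOLLOW[S]={$,b}  FOLLOW[A]={$,b}
[2] (stable)
  FOLLOW[S]={$,b}  FOLLOW[A]={$,b}

FOLLOW(S) = ["$", "b"]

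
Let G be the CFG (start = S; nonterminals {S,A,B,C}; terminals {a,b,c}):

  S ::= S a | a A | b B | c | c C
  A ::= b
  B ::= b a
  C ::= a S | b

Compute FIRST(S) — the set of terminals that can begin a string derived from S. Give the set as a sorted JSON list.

FIRST iteration:
[1]
  A via A→b: +{b}
  B via B→b a: +{b}
  C via C→a S: +{a}
  C via C→b: +{b}
  S via S→a A: +{a}
  S via S→b B: +{b}
  S via S→c: +{c}
  S: {a,b,c}  A: {b}  B: {b}  C: {a,b}
[2] (no change)
  S: {a,b,c}  A: {b}  B: {b}  C: {a,b}

FIRST(S) = ["a", "b", "c"]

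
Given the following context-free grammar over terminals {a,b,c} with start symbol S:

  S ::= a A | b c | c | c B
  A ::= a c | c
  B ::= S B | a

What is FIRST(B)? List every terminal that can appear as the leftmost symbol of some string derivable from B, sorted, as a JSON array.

FIRST sets, iterate to fixpoint:
round 1:
  A via A→a c: +{a}
  A via A→c: +{c}
  B via B→a: +{a}
  S via S→a A: +{a}
  S via S→b c: +{b}
  S via S→c: +{c}
  S: {a,b,c}  A: {a,c}  B: {a}
round 2:
  B via B→S B: +{b,c}
  S: {a,b,c}  A: {a,c}  B: {a,b,c}
round 3: (stable)
  S: {a,b,c}  A: {a,c}  B: {a,b,c}

FIRST(B) = ["a", "b", "c"]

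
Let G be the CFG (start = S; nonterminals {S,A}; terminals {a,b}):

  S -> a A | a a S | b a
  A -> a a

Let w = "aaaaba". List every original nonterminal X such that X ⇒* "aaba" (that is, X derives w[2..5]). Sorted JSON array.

CNF form of G:
  S -> T0 A | T0 X2 | T1 T0
  A -> T0 T0
  T0 -> a
  T1 -> b
  X2 -> T0 S

CYK fill — only the sub-triangle for w[2..5]:
  [2..2]={T0}  "a"  orig:{}
  [3..3]={T0}  "a"  orig:{}
  [4..4]={T1}  "b"  orig:{}
  [5..5]={T0}  "a"  orig:{}
  [2..3]={A}  "aa"
  [3..4]=∅  "ab"
  [4..5]={S}  "ba"
  [2..4]=∅  "aab"
  [3..5]={X2}  "aba"  orig:{}
  [2..5]={S}  "aaba"

Original NTs in T[2,5] deriving "aaba": ["S"]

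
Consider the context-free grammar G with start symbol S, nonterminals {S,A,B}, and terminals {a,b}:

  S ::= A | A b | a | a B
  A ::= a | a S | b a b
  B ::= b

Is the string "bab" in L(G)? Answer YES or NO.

CNF form of G:
  S -> A T1 | T0 B | T0 S | T1 X3 | a
  A -> T0 S | T1 X2 | a
  B -> b
  T0 -> a
  T1 -> b
  X2 -> T0 T1
  X3 -> T0 T1

CYK fill:
  [0..0]={B,T1}  "b"  orig:{B}
  [1..1]={A,S,T0}  "a"  orig:{A,S}
  [2..2]={B,T1}  "b"  orig:{B}
  [0..1]=∅  "ba"
  [1..2]={S,X2,X3}  "ab"  orig:{S}
  [0..2]={A,S}  "bab"

S ∈ T[0,2] ⇒ YES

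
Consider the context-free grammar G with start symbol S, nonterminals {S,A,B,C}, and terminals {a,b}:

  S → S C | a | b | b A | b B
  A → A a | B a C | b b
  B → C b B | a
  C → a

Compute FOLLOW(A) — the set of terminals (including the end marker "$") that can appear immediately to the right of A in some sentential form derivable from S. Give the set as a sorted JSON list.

Compute FIRST by fixpoint:
pass 1:
  A via A→b b: +{b}
  B via B→a: +{a}
  C via C→a: +{a}
  S via S→a: +{a}
  S via S→b: +{b}
  FIRST(S)={a,b}  FIRST(A)={b}  FIRST(B)={a}  FIRST(C)={a}
pass 2:
  A via A→B a C: +{a}
  FIRST(S)={a,b}  FIRST(A)={a,b}  FIRST(B)={a}  FIRST(C)={a}
pass 3: done
  FIRST(S)={a,b}  FIRST(A)={a,b}  FIRST(B)={a}  FIRST(C)={a}

Compute FOLLOW by fixpoint:
seed FOLLOW(S) with $
[1]
  A→A a: FOLLOW(A) ⊇ FIRST(a) = {a}; new: +{a}
  A→B a C: FOLLOW(B) ⊇ FIRST(a) = {a}; new: +{a}
  A→B a C: FOLLOW(C) ⊇ FOLLOW(A) ⊇ {a}; new: +{a}
  B→C b B: FOLLOW(C) ⊇ FIRST(b) = {b}; new: +{b}
  S→S C: FOLLOW(S) ⊇ FIRST(C) = {a}; new: +{a}
  S→S C: FOLLOW(C) ⊇ FOLLOW(S) ⊇ {$,a}; new: +{$}
  S→b A: FOLLOW(A) ⊇ FOLLOW(S) ⊇ {$,a}; new: +{$}
  S→b B: FOLLOW(B) ⊇ FOLLOW(S) ⊇ {$,a}; new: +{$}
  S: {$,a}  A: {$,a}  B: {$,a}  C: {$,a,b}
[2] (stable)
  S: {$,a}  A: {$,a}  B: {$,a}  C: {$,a,b}

FOLLOW(A) = ["$", "a"]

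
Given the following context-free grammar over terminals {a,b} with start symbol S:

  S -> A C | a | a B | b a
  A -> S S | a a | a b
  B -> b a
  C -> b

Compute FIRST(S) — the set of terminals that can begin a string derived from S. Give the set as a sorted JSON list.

FIRST iteration:
pass 1:
  A via A→a a: +{a}
  B via B→b a: +{b}
  C via C→b: +{b}
  S via S→A C: +{a}
  S via S→b a: +{b}
  S: {a,b}  A: {a}  B: {b}  C: {b}
pass 2:
  A via A→S S: +{b}
  S: {a,b}  A: {a,b}  B: {b}  C: {b}
pass 3: — fixpoint
  S: {a,b}  A: {a,b}  B: {b}  C: {b}

FIRST(S) = ["a", "b"]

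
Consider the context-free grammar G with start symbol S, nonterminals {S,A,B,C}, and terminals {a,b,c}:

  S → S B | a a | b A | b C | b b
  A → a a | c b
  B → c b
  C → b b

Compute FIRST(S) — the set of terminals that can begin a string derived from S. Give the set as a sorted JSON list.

FIRST sets, iterate to fixpoint:
pass 1:
  A via A→a a: +{a}
  A via A→c b: +{c}
  B via B→c b: +{c}
  C via C→b b: +{b}
  S via S→a a: +{a}
  S via S→b A: +{b}
  FIRST[S]={a,b}  FIRST[A]={a,c}  FIRST[B]={c}  FIRST[C]={b}
pass 2: done
  FIRST[S]={a,b}  FIRST[A]={a,c}  FIRST[B]={c}  FIRST[C]={b}

FIRST(S) = ["a", "b"]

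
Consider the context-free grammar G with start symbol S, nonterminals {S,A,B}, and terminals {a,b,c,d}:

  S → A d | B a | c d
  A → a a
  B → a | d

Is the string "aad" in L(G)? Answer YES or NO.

Convert to CNF:
  S -> A T1 | B T0 | T2 T1
  A -> T0 T0
  B -> a | d
  T0 -> a
  T1 -> d
  T2 -> c

CYK fill:
  cell(0,0) a: {B,T0}  orig:{B}
  cell(1,1) a: {B,T0}  orig:{B}
  cell(2,2) d: {B,T1}  orig:{B}
  cell(0,1) aa: {A,S}
  cell(1,2) ad: ∅
  cell(0,2) aad: {S}

S ∈ T[0,2] ⇒ YES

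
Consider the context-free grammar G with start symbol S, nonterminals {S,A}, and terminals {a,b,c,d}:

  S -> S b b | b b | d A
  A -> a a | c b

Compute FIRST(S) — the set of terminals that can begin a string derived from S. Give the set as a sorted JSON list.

FIRST iteration:
[1]
  A via A→a a: +{a}
  A via A→c b: +{c}
  S via S→b b: +{b}
  S via S→d A: +{d}
  FIRST(S)={b,d}  FIRST(A)={a,c}
[2] (stable)
  FIRST(S)={b,d}  FIRST(A)={a,c}

FIRST(S) = ["b", "d"]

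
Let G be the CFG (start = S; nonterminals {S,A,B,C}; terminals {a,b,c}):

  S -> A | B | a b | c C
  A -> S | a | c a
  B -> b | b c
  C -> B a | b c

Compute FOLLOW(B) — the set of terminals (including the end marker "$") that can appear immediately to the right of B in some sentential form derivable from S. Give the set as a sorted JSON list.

FIRST iteration:
iter 1:
  A via A→a: +{a}
  A via A→c a: +{c}
  B via B→b: +{b}
  C via C→B a: +{b}
  S via S→A: +{a,c}
  S via S→B: +{b}
  S: {a,b,c}  A: {a,c}  B: {b}  C: {b}
iter 2:
  A via A→S: +{b}
  S: {a,b,c}  A: {a,b,c}  B: {b}  C: {b}
iter 3: — fixpoint
  S: {a,b,c}  A: {a,b,c}  B: {b}  C: {b}

FOLLOW iteration:
initialize: $ ∈ FOLLOW(S)
pass 1:
  C→B a: FOLLOW(B) ⊇ FIRST(a) = {a}; new: +{a}
  S→A: FOLLOW(A) ⊇ FOLLOW(S) ⊇ {$}; new: +{$}
  S→B: FOLLOW(B) ⊇ FOLLOW(S) ⊇ {$}; new: +{$}
  S→c C: FOLLOW(C) ⊇ FOLLOW(S) ⊇ {$}; new: +{$}
  FOLLOW[S]={$}  FOLLOW[A]={$}  FOLLOW[B]={$,a}  FOLLOW[C]={$}
pass 2: — fixpoint
  FOLLOW[S]={$}  FOLLOW[A]={$}  FOLLOW[B]={$,a}  FOLLOW[C]={$}

FOLLOW(B) = ["$", "a"]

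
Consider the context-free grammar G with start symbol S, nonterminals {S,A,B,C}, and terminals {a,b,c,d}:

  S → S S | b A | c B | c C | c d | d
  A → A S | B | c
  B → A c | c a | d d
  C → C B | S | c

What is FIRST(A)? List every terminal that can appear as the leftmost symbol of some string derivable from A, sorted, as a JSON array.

FIRST sets, iterate to fixpoint:
pass 1:
  A via A→c: +{c}
  B via B→A c: +{c}
  B via B→d d: +{d}
  C via C→c: +{c}
  S via S→b A: +{b}
  S via S→c B: +{c}
  S via S→d: +{d}
  FIRST[S]={b,c,d}  FIRST[A]={c}  FIRST[B]={c,d}  FIRST[C]={c}
pass 2:
  A via A→B: +{d}
  C via C→S: +{b,d}
  FIRST[S]={b,c,d}  FIRST[A]={c,d}  FIRST[B]={c,d}  FIRST[C]={b,c,d}
pass 3: (no change)
  FIRST[S]={b,c,d}  FIRST[A]={c,d}  FIRST[B]={c,d}  FIRST[C]={b,c,d}

FIRST(A) = ["c", "d"]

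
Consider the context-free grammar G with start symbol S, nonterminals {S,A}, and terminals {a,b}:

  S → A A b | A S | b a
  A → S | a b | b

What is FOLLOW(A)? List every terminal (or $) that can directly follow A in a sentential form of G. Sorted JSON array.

Compute FIRST by fixpoint:
round 1:
  A via A→a b: +{a}
  A via A→b: +{b}
  S via S→A A b: +{a,b}
  S: {a,b}  A: {a,b}
round 2: (no change)
  S: {a,b}  A: {a,b}

Compute FOLLOW by fixpoint:
initialize: $ ∈ FOLLOW(S)
[1]
  S→A A b: FOLLOW(A) ⊇ FIRST(A) = {a,b}; new: +{a,b}
  FOLLOW(S)={$}  FOLLOW(A)={a,b}
[2]
  A→S: FOLLOW(S) ⊇ FOLLOW(A) ⊇ {a,b}; new: +{a,b}
  FOLLOW(S)={$,a,b}  FOLLOW(A)={a,b}
[3] (stable)
  FOLLOW(S)={$,a,b}  FOLLOW(A)={a,b}

FOLLOW(A) = ["a", "b"]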